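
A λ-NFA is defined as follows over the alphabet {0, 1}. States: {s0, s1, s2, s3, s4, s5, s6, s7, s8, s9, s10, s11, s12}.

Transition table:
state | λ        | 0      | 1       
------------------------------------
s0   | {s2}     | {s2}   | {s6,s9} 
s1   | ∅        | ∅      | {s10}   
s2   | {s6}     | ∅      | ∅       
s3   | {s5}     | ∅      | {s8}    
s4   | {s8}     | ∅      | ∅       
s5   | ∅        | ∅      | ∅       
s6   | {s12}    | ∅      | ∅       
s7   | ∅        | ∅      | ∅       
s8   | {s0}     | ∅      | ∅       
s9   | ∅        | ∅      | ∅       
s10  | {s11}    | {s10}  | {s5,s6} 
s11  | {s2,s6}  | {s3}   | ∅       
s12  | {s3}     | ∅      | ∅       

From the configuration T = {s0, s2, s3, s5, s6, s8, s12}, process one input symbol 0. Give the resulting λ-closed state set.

{s2, s3, s5, s6, s12}

s0 on 0 → {s2}.
No 0-transition from s2, s3, s5, s6, s8, s12.
Union after reading 0: {s2}.
Now take the λ-closure:
From s2 via λ: add s6.
From s6 via λ: add s12.
From s12 via λ: add s3.
From s3 via λ: add s5.
No new states can be added; the closed set is {s2, s3, s5, s6, s12}.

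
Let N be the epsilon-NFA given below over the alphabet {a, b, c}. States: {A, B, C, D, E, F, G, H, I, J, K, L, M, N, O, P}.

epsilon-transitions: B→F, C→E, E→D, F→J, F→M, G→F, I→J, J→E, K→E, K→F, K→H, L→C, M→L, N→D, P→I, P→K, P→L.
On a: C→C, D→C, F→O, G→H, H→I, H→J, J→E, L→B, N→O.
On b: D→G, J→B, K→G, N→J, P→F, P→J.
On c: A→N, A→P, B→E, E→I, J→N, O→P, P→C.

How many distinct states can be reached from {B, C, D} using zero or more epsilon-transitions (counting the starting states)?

8

Start with {B, C, D}.
From B via epsilon: add F.
From C via epsilon: add E.
From F via epsilon: add J, M.
From M via epsilon: add L.
epsilon-closure = {B, C, D, E, F, J, L, M}, which has 8 states.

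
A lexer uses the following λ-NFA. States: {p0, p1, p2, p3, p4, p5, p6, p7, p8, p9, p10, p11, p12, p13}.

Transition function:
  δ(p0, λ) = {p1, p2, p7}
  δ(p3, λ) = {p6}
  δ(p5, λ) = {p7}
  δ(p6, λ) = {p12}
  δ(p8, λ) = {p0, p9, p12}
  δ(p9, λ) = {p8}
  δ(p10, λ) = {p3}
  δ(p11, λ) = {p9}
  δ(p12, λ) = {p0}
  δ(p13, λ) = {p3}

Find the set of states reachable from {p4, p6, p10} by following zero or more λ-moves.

Start with {p4, p6, p10}.
From p6 via λ: add p12.
From p10 via λ: add p3.
From p12 via λ: add p0.
From p0 via λ: add p1, p2, p7.
No new states can be added; the closed set is {p0, p1, p2, p3, p4, p6, p7, p10, p12}.

{p0, p1, p2, p3, p4, p6, p7, p10, p12}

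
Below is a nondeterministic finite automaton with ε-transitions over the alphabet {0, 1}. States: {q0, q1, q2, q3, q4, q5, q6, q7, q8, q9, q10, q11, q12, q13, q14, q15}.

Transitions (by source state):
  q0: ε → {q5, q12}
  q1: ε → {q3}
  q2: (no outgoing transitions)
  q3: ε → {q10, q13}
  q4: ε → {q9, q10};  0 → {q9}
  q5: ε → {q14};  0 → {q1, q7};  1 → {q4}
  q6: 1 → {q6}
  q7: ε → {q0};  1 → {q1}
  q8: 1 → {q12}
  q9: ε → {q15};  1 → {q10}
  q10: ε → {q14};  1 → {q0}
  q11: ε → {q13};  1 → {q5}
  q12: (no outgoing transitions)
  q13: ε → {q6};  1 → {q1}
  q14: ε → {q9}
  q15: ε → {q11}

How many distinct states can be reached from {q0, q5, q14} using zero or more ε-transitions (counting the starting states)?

9

Start with {q0, q5, q14}.
From q0 via ε: add q12.
From q14 via ε: add q9.
From q9 via ε: add q15.
From q15 via ε: add q11.
From q11 via ε: add q13.
From q13 via ε: add q6.
ε-closure = {q0, q5, q6, q9, q11, q12, q13, q14, q15}, which has 9 states.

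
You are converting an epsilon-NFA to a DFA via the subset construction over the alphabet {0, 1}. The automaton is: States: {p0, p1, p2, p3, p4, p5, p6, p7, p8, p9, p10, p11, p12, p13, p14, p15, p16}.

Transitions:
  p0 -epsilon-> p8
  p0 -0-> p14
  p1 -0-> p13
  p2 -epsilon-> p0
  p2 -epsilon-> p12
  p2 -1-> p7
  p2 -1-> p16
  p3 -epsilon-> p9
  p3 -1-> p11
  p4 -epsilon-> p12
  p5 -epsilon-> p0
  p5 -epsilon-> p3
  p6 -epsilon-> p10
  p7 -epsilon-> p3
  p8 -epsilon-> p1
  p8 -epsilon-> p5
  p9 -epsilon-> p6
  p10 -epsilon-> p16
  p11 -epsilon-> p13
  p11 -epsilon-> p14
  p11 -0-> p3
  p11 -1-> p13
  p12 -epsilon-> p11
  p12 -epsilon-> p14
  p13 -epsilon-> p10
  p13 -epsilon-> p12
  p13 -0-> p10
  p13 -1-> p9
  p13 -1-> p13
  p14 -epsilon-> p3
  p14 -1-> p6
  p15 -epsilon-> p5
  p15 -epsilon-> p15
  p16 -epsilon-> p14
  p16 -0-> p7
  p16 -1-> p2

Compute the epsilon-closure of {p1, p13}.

{p1, p3, p6, p9, p10, p11, p12, p13, p14, p16}

Start with {p1, p13}.
From p13 via epsilon: add p10, p12.
From p10 via epsilon: add p16.
From p12 via epsilon: add p11, p14.
From p14 via epsilon: add p3.
From p3 via epsilon: add p9.
From p9 via epsilon: add p6.
No new states can be added; the closed set is {p1, p3, p6, p9, p10, p11, p12, p13, p14, p16}.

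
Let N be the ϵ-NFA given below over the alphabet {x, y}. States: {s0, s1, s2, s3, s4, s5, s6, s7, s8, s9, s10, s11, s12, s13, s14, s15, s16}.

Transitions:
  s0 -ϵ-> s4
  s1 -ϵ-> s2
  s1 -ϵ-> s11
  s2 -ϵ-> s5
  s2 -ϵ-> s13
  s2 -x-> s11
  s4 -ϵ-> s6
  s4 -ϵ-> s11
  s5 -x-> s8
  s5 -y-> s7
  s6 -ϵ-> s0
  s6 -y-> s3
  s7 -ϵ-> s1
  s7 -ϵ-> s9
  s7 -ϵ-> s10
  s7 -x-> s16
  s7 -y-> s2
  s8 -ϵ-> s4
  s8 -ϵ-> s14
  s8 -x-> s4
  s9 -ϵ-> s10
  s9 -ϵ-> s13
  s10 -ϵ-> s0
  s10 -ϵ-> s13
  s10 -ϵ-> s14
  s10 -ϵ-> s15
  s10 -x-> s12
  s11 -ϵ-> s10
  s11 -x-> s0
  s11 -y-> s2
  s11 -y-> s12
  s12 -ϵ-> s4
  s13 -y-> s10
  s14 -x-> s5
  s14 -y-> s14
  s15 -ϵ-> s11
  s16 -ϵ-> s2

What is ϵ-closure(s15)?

Start with {s15}.
From s15 via ϵ: add s11.
From s11 via ϵ: add s10.
From s10 via ϵ: add s0, s13, s14.
From s0 via ϵ: add s4.
From s4 via ϵ: add s6.
No new states can be added; the closed set is {s0, s4, s6, s10, s11, s13, s14, s15}.

{s0, s4, s6, s10, s11, s13, s14, s15}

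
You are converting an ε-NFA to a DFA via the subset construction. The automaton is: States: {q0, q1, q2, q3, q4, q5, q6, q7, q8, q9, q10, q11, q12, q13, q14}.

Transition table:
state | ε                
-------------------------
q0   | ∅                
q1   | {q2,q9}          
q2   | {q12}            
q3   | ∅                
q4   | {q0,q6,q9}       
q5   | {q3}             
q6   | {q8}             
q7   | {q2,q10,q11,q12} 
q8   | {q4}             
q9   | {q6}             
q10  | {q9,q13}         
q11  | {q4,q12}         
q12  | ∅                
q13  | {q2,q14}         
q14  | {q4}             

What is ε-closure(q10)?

Start with {q10}.
From q10 via ε: add q9, q13.
From q9 via ε: add q6.
From q13 via ε: add q2, q14.
From q2 via ε: add q12.
From q6 via ε: add q8.
From q14 via ε: add q4.
From q4 via ε: add q0.
No new states can be added; the closed set is {q0, q2, q4, q6, q8, q9, q10, q12, q13, q14}.

{q0, q2, q4, q6, q8, q9, q10, q12, q13, q14}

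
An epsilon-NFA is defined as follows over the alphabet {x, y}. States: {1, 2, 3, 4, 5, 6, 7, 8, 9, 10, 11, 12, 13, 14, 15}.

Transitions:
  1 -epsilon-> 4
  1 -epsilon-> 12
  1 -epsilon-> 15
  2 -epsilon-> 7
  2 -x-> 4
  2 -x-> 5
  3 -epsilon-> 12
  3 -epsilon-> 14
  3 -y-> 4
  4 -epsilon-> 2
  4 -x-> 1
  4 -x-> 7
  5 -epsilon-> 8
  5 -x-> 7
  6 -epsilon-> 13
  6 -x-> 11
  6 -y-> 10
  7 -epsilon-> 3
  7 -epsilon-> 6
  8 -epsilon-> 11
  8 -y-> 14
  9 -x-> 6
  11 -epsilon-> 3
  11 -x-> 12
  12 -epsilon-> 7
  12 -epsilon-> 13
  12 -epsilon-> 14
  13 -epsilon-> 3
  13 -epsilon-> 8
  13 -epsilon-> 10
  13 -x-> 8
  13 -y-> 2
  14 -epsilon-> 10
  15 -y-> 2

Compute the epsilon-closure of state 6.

Start with {6}.
From 6 via epsilon: add 13.
From 13 via epsilon: add 3, 8, 10.
From 3 via epsilon: add 12, 14.
From 8 via epsilon: add 11.
From 12 via epsilon: add 7.
No new states can be added; the closed set is {3, 6, 7, 8, 10, 11, 12, 13, 14}.

{3, 6, 7, 8, 10, 11, 12, 13, 14}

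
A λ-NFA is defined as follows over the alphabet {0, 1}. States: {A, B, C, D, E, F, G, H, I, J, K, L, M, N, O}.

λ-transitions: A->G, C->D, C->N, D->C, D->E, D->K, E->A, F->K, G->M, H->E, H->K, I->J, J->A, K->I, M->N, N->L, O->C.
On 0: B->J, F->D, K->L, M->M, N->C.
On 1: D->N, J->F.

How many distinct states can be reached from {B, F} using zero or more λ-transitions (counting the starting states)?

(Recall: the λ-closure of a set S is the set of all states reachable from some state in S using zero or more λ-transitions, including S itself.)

Start with {B, F}.
From F via λ: add K.
From K via λ: add I.
From I via λ: add J.
From J via λ: add A.
From A via λ: add G.
From G via λ: add M.
From M via λ: add N.
From N via λ: add L.
λ-closure = {A, B, F, G, I, J, K, L, M, N}, which has 10 states.

10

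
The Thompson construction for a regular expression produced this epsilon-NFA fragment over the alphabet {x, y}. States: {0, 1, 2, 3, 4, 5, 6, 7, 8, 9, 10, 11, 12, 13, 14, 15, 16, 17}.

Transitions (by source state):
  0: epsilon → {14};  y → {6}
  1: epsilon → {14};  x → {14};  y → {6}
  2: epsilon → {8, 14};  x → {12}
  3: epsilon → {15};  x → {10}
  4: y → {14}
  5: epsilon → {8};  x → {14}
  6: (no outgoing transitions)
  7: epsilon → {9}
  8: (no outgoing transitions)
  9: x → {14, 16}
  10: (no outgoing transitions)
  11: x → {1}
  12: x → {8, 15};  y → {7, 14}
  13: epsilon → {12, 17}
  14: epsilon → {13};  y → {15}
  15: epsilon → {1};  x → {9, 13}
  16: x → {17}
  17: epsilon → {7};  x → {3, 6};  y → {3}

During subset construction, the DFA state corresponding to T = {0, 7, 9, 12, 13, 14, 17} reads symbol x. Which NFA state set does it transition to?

9 on x → {14, 16}.
12 on x → {8, 15}.
17 on x → {3, 6}.
No x-transition from 0, 7, 13, 14.
Union after reading x: {3, 6, 8, 14, 15, 16}.
Now take the epsilon-closure:
From 14 via epsilon: add 13.
From 15 via epsilon: add 1.
From 13 via epsilon: add 12, 17.
From 17 via epsilon: add 7.
From 7 via epsilon: add 9.
No new states can be added; the closed set is {1, 3, 6, 7, 8, 9, 12, 13, 14, 15, 16, 17}.

{1, 3, 6, 7, 8, 9, 12, 13, 14, 15, 16, 17}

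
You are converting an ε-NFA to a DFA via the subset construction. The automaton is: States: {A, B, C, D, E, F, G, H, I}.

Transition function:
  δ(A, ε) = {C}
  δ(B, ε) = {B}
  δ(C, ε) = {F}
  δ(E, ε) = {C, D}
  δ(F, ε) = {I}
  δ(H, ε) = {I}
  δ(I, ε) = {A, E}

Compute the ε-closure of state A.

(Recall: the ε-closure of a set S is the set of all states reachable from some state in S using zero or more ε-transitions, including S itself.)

{A, C, D, E, F, I}

Start with {A}.
From A via ε: add C.
From C via ε: add F.
From F via ε: add I.
From I via ε: add E.
From E via ε: add D.
No new states can be added; the closed set is {A, C, D, E, F, I}.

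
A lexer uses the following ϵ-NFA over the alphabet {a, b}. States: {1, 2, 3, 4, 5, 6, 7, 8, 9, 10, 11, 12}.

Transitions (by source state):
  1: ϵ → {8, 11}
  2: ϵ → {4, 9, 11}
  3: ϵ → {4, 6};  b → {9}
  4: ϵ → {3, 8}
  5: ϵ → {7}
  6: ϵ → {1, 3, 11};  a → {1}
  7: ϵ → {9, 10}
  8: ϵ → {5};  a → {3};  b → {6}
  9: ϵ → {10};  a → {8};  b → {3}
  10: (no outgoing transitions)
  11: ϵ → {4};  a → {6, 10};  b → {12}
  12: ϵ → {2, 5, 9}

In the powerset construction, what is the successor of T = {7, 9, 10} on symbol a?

9 on a → {8}.
No a-transition from 7, 10.
Union after reading a: {8}.
Now take the ϵ-closure:
From 8 via ϵ: add 5.
From 5 via ϵ: add 7.
From 7 via ϵ: add 9, 10.
No new states can be added; the closed set is {5, 7, 8, 9, 10}.

{5, 7, 8, 9, 10}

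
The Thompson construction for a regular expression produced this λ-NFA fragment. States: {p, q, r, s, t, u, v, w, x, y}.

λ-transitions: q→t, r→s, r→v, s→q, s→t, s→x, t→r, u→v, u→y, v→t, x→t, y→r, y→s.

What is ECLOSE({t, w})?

Start with {t, w}.
From t via λ: add r.
From r via λ: add s, v.
From s via λ: add q, x.
No new states can be added; the closed set is {q, r, s, t, v, w, x}.

{q, r, s, t, v, w, x}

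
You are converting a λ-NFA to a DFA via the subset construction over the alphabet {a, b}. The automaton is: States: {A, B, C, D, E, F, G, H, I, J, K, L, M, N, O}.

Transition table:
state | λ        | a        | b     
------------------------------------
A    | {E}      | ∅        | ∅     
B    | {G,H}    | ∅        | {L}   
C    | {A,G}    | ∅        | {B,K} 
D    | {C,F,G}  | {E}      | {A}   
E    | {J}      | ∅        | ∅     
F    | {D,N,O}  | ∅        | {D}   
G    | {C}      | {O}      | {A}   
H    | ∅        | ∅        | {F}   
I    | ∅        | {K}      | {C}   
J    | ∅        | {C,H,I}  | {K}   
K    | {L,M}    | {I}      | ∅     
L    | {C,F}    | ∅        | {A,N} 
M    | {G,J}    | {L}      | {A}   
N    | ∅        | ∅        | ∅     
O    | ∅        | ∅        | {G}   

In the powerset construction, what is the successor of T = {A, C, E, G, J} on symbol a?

{A, C, E, G, H, I, J, O}

G on a → {O}.
J on a → {C, H, I}.
No a-transition from A, C, E.
Union after reading a: {C, H, I, O}.
Now take the λ-closure:
From C via λ: add A, G.
From A via λ: add E.
From E via λ: add J.
No new states can be added; the closed set is {A, C, E, G, H, I, J, O}.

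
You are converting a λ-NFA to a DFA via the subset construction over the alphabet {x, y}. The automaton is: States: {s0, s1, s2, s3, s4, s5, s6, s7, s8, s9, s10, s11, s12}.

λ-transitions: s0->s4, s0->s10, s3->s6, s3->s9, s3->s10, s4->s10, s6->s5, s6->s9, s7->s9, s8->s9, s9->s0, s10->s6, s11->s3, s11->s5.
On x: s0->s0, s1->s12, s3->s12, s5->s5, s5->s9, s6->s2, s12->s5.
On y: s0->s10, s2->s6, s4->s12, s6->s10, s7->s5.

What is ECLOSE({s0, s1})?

Start with {s0, s1}.
From s0 via λ: add s4, s10.
From s10 via λ: add s6.
From s6 via λ: add s5, s9.
No new states can be added; the closed set is {s0, s1, s4, s5, s6, s9, s10}.

{s0, s1, s4, s5, s6, s9, s10}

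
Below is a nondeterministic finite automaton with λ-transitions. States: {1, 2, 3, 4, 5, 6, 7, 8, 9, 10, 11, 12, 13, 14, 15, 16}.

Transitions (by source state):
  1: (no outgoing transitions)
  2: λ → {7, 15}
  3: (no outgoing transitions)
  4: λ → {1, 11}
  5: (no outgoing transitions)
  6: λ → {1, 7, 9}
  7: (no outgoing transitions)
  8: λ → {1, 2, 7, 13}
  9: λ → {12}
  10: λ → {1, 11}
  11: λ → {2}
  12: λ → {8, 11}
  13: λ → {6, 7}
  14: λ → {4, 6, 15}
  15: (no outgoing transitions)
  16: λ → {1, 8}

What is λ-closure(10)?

{1, 2, 7, 10, 11, 15}

Start with {10}.
From 10 via λ: add 1, 11.
From 11 via λ: add 2.
From 2 via λ: add 7, 15.
No new states can be added; the closed set is {1, 2, 7, 10, 11, 15}.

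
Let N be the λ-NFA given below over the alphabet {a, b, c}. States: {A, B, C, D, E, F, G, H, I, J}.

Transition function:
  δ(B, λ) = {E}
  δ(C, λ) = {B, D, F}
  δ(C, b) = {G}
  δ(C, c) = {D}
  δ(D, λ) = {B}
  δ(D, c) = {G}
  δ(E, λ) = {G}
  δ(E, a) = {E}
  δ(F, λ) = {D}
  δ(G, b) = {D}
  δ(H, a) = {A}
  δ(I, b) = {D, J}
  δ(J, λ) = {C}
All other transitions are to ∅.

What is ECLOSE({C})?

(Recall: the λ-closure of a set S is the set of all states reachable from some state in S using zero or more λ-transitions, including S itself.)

{B, C, D, E, F, G}

Start with {C}.
From C via λ: add B, D, F.
From B via λ: add E.
From E via λ: add G.
No new states can be added; the closed set is {B, C, D, E, F, G}.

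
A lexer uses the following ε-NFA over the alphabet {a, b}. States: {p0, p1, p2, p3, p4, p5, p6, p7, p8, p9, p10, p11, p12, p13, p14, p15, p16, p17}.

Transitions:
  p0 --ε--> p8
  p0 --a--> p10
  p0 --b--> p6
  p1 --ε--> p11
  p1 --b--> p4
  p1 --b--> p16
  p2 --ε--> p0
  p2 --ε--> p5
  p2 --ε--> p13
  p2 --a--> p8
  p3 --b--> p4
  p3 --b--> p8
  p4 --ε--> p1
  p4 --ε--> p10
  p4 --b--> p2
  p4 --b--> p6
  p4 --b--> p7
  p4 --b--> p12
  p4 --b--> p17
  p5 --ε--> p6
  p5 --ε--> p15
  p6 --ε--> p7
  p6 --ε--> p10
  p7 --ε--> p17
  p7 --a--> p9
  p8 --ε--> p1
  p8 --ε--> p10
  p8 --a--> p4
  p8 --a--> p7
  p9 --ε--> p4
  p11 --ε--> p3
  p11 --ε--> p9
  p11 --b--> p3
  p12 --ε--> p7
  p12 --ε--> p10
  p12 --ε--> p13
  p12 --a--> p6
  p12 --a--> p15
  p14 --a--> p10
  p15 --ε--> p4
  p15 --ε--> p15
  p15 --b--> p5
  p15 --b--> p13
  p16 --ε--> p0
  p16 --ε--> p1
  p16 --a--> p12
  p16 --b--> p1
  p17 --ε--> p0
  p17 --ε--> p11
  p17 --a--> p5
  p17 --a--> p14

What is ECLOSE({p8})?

Start with {p8}.
From p8 via ε: add p1, p10.
From p1 via ε: add p11.
From p11 via ε: add p3, p9.
From p9 via ε: add p4.
No new states can be added; the closed set is {p1, p3, p4, p8, p9, p10, p11}.

{p1, p3, p4, p8, p9, p10, p11}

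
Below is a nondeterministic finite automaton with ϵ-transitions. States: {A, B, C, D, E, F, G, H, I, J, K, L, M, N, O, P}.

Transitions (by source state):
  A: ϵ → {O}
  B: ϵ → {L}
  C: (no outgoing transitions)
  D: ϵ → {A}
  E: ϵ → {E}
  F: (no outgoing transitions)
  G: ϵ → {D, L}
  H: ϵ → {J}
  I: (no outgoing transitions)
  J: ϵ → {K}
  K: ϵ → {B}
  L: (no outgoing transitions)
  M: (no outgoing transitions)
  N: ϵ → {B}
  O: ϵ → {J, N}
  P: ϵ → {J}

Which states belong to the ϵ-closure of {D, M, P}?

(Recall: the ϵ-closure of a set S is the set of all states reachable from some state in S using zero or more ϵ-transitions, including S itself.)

{A, B, D, J, K, L, M, N, O, P}

Start with {D, M, P}.
From D via ϵ: add A.
From P via ϵ: add J.
From A via ϵ: add O.
From J via ϵ: add K.
From K via ϵ: add B.
From O via ϵ: add N.
From B via ϵ: add L.
No new states can be added; the closed set is {A, B, D, J, K, L, M, N, O, P}.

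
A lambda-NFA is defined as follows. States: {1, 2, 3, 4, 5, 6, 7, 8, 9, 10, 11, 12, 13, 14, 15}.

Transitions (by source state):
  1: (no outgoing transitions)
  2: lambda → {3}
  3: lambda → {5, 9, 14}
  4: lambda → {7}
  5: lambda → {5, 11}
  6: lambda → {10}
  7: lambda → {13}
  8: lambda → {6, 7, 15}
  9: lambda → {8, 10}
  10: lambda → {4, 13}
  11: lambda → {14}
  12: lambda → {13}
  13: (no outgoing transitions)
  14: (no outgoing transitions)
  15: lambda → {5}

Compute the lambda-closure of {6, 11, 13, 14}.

{4, 6, 7, 10, 11, 13, 14}

Start with {6, 11, 13, 14}.
From 6 via lambda: add 10.
From 10 via lambda: add 4.
From 4 via lambda: add 7.
No new states can be added; the closed set is {4, 6, 7, 10, 11, 13, 14}.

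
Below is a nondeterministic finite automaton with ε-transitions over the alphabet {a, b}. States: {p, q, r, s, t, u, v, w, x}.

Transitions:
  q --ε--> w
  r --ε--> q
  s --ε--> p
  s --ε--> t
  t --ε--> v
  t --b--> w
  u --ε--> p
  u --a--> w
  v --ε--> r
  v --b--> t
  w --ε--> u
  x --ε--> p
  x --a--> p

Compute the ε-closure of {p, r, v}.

Start with {p, r, v}.
From r via ε: add q.
From q via ε: add w.
From w via ε: add u.
No new states can be added; the closed set is {p, q, r, u, v, w}.

{p, q, r, u, v, w}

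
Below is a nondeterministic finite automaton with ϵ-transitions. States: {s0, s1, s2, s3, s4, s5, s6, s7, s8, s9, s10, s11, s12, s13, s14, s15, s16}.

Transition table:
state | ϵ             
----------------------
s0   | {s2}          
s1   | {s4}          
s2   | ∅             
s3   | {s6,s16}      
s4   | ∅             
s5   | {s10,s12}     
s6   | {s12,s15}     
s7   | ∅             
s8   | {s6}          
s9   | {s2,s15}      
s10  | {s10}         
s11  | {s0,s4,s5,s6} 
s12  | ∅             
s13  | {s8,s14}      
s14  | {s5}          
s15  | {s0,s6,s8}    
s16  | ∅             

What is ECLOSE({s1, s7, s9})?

Start with {s1, s7, s9}.
From s1 via ϵ: add s4.
From s9 via ϵ: add s2, s15.
From s15 via ϵ: add s0, s6, s8.
From s6 via ϵ: add s12.
No new states can be added; the closed set is {s0, s1, s2, s4, s6, s7, s8, s9, s12, s15}.

{s0, s1, s2, s4, s6, s7, s8, s9, s12, s15}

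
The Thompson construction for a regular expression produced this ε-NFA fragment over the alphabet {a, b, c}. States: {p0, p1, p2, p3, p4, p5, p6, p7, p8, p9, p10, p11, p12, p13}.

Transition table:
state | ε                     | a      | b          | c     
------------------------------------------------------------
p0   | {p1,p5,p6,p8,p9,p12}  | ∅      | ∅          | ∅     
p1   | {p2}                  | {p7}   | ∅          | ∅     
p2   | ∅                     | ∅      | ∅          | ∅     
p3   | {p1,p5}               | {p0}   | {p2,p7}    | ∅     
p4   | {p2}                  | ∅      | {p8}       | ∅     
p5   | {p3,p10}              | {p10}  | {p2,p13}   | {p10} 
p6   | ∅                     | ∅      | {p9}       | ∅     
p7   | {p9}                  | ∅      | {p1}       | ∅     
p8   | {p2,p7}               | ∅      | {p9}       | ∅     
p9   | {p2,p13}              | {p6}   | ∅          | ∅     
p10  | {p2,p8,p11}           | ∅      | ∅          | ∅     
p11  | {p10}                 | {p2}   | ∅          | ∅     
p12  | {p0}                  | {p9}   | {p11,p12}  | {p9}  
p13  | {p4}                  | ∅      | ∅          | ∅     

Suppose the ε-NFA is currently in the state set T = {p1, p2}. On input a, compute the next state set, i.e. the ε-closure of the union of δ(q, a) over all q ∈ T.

p1 on a → {p7}.
No a-transition from p2.
Union after reading a: {p7}.
Now take the ε-closure:
From p7 via ε: add p9.
From p9 via ε: add p2, p13.
From p13 via ε: add p4.
No new states can be added; the closed set is {p2, p4, p7, p9, p13}.

{p2, p4, p7, p9, p13}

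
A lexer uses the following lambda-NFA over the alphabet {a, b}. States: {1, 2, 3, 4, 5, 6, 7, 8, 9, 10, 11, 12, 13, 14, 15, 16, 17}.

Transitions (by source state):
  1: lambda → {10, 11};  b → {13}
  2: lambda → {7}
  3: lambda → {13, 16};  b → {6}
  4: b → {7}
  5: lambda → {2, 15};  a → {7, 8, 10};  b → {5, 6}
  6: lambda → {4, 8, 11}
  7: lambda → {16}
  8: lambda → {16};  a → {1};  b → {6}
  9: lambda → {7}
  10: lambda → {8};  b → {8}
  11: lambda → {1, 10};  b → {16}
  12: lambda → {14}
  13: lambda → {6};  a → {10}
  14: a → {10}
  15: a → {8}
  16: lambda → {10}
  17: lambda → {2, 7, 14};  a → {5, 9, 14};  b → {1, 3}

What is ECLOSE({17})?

{2, 7, 8, 10, 14, 16, 17}

Start with {17}.
From 17 via lambda: add 2, 7, 14.
From 7 via lambda: add 16.
From 16 via lambda: add 10.
From 10 via lambda: add 8.
No new states can be added; the closed set is {2, 7, 8, 10, 14, 16, 17}.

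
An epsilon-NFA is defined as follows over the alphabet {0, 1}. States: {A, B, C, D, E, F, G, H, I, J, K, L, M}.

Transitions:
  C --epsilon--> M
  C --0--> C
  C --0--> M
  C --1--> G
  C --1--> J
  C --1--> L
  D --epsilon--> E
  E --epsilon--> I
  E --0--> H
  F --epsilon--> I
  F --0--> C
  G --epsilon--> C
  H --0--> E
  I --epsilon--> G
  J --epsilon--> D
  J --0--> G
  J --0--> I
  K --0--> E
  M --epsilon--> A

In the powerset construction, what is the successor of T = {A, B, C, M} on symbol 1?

{A, C, D, E, G, I, J, L, M}

C on 1 → {G, J, L}.
No 1-transition from A, B, M.
Union after reading 1: {G, J, L}.
Now take the epsilon-closure:
From G via epsilon: add C.
From J via epsilon: add D.
From C via epsilon: add M.
From D via epsilon: add E.
From E via epsilon: add I.
From M via epsilon: add A.
No new states can be added; the closed set is {A, C, D, E, G, I, J, L, M}.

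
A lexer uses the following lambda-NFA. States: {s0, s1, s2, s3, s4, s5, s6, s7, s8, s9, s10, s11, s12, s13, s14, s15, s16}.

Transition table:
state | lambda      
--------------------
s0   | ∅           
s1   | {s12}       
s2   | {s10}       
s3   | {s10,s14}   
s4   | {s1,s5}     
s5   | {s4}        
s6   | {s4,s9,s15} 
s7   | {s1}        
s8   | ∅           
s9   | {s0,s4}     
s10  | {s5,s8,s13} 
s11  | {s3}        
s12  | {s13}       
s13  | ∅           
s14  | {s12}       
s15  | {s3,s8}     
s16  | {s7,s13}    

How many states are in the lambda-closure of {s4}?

Start with {s4}.
From s4 via lambda: add s1, s5.
From s1 via lambda: add s12.
From s12 via lambda: add s13.
lambda-closure = {s1, s4, s5, s12, s13}, which has 5 states.

5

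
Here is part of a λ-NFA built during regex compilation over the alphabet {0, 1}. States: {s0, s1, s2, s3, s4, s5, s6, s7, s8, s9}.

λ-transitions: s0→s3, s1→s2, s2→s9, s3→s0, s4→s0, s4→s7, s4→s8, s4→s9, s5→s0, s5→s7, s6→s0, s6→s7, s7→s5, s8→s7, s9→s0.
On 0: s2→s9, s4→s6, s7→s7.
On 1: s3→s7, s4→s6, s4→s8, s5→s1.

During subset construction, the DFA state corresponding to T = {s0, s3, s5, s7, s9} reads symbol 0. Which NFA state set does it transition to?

s7 on 0 → {s7}.
No 0-transition from s0, s3, s5, s9.
Union after reading 0: {s7}.
Now take the λ-closure:
From s7 via λ: add s5.
From s5 via λ: add s0.
From s0 via λ: add s3.
No new states can be added; the closed set is {s0, s3, s5, s7}.

{s0, s3, s5, s7}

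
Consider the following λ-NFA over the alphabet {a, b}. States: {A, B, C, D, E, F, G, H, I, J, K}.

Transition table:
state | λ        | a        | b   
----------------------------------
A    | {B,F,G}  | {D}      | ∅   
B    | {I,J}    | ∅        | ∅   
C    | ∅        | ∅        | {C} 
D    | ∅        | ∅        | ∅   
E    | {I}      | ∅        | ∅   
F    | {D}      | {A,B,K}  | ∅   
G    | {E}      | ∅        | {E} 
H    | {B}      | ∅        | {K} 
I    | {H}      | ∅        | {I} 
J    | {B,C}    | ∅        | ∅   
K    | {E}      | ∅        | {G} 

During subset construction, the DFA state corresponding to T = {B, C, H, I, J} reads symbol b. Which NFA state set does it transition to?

{B, C, E, H, I, J, K}

C on b → {C}.
H on b → {K}.
I on b → {I}.
No b-transition from B, J.
Union after reading b: {C, I, K}.
Now take the λ-closure:
From I via λ: add H.
From K via λ: add E.
From H via λ: add B.
From B via λ: add J.
No new states can be added; the closed set is {B, C, E, H, I, J, K}.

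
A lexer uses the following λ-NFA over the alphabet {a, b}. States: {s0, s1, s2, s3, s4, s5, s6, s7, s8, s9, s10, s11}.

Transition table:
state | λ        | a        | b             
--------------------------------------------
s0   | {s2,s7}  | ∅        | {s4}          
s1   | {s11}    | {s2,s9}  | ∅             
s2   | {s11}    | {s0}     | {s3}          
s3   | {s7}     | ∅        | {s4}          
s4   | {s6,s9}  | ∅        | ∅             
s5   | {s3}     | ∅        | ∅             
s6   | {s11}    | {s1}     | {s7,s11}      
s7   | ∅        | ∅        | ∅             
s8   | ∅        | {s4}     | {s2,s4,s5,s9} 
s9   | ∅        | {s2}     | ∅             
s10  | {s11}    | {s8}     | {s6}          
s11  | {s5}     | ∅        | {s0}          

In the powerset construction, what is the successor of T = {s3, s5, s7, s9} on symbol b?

{s3, s4, s5, s6, s7, s9, s11}

s3 on b → {s4}.
No b-transition from s5, s7, s9.
Union after reading b: {s4}.
Now take the λ-closure:
From s4 via λ: add s6, s9.
From s6 via λ: add s11.
From s11 via λ: add s5.
From s5 via λ: add s3.
From s3 via λ: add s7.
No new states can be added; the closed set is {s3, s4, s5, s6, s7, s9, s11}.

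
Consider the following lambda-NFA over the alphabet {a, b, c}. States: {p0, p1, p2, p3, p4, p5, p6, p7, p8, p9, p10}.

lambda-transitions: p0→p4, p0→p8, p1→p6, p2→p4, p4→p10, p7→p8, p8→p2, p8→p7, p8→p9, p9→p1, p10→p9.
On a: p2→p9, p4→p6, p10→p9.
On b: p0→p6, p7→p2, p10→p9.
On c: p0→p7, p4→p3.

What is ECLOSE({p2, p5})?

{p1, p2, p4, p5, p6, p9, p10}

Start with {p2, p5}.
From p2 via lambda: add p4.
From p4 via lambda: add p10.
From p10 via lambda: add p9.
From p9 via lambda: add p1.
From p1 via lambda: add p6.
No new states can be added; the closed set is {p1, p2, p4, p5, p6, p9, p10}.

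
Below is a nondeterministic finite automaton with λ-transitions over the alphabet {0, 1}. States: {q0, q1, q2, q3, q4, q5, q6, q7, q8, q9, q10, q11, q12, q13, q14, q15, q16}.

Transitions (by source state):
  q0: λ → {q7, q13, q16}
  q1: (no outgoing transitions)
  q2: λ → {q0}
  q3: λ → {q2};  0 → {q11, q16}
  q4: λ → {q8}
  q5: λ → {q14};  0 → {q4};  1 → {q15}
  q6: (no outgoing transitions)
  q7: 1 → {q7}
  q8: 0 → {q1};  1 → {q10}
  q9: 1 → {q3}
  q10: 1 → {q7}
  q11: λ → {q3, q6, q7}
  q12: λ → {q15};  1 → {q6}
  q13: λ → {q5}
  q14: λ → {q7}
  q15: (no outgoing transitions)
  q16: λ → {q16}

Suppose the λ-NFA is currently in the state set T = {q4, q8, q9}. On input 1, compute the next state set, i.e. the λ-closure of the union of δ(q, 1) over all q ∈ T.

{q0, q2, q3, q5, q7, q10, q13, q14, q16}

q8 on 1 → {q10}.
q9 on 1 → {q3}.
No 1-transition from q4.
Union after reading 1: {q3, q10}.
Now take the λ-closure:
From q3 via λ: add q2.
From q2 via λ: add q0.
From q0 via λ: add q7, q13, q16.
From q13 via λ: add q5.
From q5 via λ: add q14.
No new states can be added; the closed set is {q0, q2, q3, q5, q7, q10, q13, q14, q16}.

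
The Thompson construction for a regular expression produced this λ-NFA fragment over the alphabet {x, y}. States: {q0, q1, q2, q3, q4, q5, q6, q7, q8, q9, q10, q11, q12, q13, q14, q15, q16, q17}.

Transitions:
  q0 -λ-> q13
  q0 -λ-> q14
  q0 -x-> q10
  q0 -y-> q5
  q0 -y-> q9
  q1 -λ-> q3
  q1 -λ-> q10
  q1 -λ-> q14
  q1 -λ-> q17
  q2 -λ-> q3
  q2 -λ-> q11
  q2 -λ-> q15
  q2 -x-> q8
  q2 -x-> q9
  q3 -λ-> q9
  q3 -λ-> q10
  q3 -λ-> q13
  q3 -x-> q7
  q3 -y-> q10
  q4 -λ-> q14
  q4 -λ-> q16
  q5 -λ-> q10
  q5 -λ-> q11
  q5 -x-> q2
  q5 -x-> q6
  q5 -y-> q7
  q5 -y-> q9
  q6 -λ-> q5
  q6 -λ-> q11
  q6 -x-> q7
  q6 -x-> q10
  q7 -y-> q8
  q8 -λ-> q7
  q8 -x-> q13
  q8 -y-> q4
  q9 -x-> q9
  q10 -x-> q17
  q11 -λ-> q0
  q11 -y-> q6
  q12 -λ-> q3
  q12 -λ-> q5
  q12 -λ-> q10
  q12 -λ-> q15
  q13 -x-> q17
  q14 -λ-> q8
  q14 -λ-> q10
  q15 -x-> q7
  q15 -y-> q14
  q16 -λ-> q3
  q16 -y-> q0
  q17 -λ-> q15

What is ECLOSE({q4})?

Start with {q4}.
From q4 via λ: add q14, q16.
From q14 via λ: add q8, q10.
From q16 via λ: add q3.
From q3 via λ: add q9, q13.
From q8 via λ: add q7.
No new states can be added; the closed set is {q3, q4, q7, q8, q9, q10, q13, q14, q16}.

{q3, q4, q7, q8, q9, q10, q13, q14, q16}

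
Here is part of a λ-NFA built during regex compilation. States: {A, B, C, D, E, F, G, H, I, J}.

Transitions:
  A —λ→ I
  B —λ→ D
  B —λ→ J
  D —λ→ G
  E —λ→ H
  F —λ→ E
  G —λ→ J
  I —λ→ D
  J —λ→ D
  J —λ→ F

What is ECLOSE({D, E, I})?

Start with {D, E, I}.
From D via λ: add G.
From E via λ: add H.
From G via λ: add J.
From J via λ: add F.
No new states can be added; the closed set is {D, E, F, G, H, I, J}.

{D, E, F, G, H, I, J}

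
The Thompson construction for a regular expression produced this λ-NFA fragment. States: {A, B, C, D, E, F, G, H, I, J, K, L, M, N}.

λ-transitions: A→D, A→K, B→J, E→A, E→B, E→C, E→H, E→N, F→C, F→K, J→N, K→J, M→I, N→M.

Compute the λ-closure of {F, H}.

Start with {F, H}.
From F via λ: add C, K.
From K via λ: add J.
From J via λ: add N.
From N via λ: add M.
From M via λ: add I.
No new states can be added; the closed set is {C, F, H, I, J, K, M, N}.

{C, F, H, I, J, K, M, N}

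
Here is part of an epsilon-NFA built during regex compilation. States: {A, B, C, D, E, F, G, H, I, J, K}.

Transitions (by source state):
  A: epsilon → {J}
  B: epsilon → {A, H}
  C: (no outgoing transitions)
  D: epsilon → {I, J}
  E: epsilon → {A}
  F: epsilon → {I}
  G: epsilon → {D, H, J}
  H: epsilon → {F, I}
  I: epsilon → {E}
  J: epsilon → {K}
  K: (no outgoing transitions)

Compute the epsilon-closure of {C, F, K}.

Start with {C, F, K}.
From F via epsilon: add I.
From I via epsilon: add E.
From E via epsilon: add A.
From A via epsilon: add J.
No new states can be added; the closed set is {A, C, E, F, I, J, K}.

{A, C, E, F, I, J, K}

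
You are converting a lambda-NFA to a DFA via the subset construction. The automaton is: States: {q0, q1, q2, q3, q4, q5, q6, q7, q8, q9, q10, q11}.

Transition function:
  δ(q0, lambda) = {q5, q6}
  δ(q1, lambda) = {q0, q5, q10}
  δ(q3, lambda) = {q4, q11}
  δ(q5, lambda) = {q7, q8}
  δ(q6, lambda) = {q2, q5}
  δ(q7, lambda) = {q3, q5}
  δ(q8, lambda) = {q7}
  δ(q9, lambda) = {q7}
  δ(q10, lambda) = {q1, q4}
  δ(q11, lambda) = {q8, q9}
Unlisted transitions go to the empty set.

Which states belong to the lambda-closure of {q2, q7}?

{q2, q3, q4, q5, q7, q8, q9, q11}

Start with {q2, q7}.
From q7 via lambda: add q3, q5.
From q3 via lambda: add q4, q11.
From q5 via lambda: add q8.
From q11 via lambda: add q9.
No new states can be added; the closed set is {q2, q3, q4, q5, q7, q8, q9, q11}.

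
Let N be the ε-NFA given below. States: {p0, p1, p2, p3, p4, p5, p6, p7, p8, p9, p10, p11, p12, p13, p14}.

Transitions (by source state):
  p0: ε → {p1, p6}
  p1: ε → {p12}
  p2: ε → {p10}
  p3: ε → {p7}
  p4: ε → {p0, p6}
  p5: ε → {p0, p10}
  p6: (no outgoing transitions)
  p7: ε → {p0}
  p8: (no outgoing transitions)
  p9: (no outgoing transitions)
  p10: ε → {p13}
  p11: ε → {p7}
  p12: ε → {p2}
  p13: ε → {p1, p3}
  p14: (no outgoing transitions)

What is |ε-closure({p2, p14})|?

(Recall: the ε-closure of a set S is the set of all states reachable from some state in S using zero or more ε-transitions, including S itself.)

Start with {p2, p14}.
From p2 via ε: add p10.
From p10 via ε: add p13.
From p13 via ε: add p1, p3.
From p1 via ε: add p12.
From p3 via ε: add p7.
From p7 via ε: add p0.
From p0 via ε: add p6.
ε-closure = {p0, p1, p2, p3, p6, p7, p10, p12, p13, p14}, which has 10 states.

10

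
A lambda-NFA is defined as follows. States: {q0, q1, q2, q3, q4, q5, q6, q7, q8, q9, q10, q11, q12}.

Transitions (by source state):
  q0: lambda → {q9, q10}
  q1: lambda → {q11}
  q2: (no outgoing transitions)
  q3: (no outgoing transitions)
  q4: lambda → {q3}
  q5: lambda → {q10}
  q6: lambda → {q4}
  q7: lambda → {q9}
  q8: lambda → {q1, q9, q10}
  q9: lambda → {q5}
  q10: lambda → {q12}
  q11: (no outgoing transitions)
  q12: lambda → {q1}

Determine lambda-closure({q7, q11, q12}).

{q1, q5, q7, q9, q10, q11, q12}

Start with {q7, q11, q12}.
From q7 via lambda: add q9.
From q12 via lambda: add q1.
From q9 via lambda: add q5.
From q5 via lambda: add q10.
No new states can be added; the closed set is {q1, q5, q7, q9, q10, q11, q12}.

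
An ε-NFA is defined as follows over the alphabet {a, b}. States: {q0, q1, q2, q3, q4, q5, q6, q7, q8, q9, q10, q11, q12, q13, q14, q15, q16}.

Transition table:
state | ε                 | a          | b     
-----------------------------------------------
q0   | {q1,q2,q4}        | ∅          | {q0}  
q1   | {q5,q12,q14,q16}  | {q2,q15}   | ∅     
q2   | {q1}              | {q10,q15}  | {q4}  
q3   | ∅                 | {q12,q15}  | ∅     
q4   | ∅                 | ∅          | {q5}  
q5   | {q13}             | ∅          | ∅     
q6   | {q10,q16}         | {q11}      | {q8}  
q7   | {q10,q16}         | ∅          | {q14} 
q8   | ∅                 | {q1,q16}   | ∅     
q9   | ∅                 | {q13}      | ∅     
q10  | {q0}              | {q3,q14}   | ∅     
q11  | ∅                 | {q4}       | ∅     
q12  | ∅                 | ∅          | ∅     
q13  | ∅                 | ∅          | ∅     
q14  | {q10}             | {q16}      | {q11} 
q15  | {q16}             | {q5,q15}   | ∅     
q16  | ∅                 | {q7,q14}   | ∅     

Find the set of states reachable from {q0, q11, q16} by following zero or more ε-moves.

{q0, q1, q2, q4, q5, q10, q11, q12, q13, q14, q16}

Start with {q0, q11, q16}.
From q0 via ε: add q1, q2, q4.
From q1 via ε: add q5, q12, q14.
From q5 via ε: add q13.
From q14 via ε: add q10.
No new states can be added; the closed set is {q0, q1, q2, q4, q5, q10, q11, q12, q13, q14, q16}.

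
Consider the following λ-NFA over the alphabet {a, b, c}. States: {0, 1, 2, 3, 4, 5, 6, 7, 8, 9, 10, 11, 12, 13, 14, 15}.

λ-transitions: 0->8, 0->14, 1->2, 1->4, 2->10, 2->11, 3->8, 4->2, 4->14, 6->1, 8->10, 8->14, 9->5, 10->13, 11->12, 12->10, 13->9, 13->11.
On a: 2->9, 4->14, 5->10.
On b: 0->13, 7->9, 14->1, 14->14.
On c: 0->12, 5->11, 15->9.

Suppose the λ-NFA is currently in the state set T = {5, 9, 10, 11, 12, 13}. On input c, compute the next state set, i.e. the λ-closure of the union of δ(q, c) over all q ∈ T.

5 on c → {11}.
No c-transition from 9, 10, 11, 12, 13.
Union after reading c: {11}.
Now take the λ-closure:
From 11 via λ: add 12.
From 12 via λ: add 10.
From 10 via λ: add 13.
From 13 via λ: add 9.
From 9 via λ: add 5.
No new states can be added; the closed set is {5, 9, 10, 11, 12, 13}.

{5, 9, 10, 11, 12, 13}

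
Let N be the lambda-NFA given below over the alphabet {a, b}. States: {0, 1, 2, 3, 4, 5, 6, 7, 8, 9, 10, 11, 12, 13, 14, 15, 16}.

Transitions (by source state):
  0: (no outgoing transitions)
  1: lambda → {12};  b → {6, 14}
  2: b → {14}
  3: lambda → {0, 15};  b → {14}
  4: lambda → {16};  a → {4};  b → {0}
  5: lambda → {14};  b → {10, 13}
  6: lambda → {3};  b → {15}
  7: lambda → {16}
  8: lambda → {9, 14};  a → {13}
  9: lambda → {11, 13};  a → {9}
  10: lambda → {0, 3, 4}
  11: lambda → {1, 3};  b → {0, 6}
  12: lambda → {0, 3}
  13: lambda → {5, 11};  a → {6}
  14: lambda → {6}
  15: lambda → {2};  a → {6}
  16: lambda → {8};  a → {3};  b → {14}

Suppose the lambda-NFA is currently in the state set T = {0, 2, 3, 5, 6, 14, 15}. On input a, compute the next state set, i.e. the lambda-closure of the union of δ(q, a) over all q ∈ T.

15 on a → {6}.
No a-transition from 0, 2, 3, 5, 6, 14.
Union after reading a: {6}.
Now take the lambda-closure:
From 6 via lambda: add 3.
From 3 via lambda: add 0, 15.
From 15 via lambda: add 2.
No new states can be added; the closed set is {0, 2, 3, 6, 15}.

{0, 2, 3, 6, 15}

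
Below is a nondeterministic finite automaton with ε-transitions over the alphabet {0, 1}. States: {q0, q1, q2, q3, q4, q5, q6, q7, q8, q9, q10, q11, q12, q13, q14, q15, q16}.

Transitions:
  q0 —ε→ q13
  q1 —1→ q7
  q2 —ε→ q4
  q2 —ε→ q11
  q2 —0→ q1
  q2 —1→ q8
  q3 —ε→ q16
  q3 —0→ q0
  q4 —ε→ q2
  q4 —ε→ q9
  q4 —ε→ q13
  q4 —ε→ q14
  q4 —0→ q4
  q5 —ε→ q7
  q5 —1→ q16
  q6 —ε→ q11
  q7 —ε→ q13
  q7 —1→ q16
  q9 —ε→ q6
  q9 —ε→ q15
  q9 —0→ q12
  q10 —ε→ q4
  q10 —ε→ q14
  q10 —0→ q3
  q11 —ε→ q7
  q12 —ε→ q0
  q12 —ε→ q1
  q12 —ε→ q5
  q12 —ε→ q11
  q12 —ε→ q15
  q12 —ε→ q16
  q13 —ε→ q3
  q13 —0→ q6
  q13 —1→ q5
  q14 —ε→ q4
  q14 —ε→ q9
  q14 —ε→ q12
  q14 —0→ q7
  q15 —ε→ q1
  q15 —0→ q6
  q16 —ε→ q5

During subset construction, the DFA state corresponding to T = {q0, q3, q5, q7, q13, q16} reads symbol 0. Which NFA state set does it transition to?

{q0, q3, q5, q6, q7, q11, q13, q16}

q3 on 0 → {q0}.
q13 on 0 → {q6}.
No 0-transition from q0, q5, q7, q16.
Union after reading 0: {q0, q6}.
Now take the ε-closure:
From q0 via ε: add q13.
From q6 via ε: add q11.
From q11 via ε: add q7.
From q13 via ε: add q3.
From q3 via ε: add q16.
From q16 via ε: add q5.
No new states can be added; the closed set is {q0, q3, q5, q6, q7, q11, q13, q16}.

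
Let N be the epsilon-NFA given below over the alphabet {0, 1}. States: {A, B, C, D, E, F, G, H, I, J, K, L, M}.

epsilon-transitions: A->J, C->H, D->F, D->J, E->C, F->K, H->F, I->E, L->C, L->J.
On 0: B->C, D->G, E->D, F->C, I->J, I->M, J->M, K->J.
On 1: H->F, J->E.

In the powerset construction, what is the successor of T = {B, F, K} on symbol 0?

B on 0 → {C}.
F on 0 → {C}.
K on 0 → {J}.
Union after reading 0: {C, J}.
Now take the epsilon-closure:
From C via epsilon: add H.
From H via epsilon: add F.
From F via epsilon: add K.
No new states can be added; the closed set is {C, F, H, J, K}.

{C, F, H, J, K}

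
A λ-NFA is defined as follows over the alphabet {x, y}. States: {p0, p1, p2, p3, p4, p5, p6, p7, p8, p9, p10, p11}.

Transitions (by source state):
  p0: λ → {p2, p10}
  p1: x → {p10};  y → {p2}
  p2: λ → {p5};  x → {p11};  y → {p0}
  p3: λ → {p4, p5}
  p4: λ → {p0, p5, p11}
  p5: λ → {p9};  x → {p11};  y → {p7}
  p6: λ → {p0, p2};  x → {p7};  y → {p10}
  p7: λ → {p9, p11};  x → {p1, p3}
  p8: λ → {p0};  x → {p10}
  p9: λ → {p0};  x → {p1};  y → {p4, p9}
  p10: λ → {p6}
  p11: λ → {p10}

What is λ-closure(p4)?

{p0, p2, p4, p5, p6, p9, p10, p11}

Start with {p4}.
From p4 via λ: add p0, p5, p11.
From p0 via λ: add p2, p10.
From p5 via λ: add p9.
From p10 via λ: add p6.
No new states can be added; the closed set is {p0, p2, p4, p5, p6, p9, p10, p11}.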